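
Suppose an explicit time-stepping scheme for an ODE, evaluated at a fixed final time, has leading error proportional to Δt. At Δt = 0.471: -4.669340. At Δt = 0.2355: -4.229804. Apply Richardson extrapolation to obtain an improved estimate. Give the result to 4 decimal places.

-3.7903

Extrapolated value = (2·A(Δt/2) − A(Δt)) / (2 − 1)
= (2·(-4.229804) − (-4.669340)) / 1
= -3.790268 / 1 = -3.790268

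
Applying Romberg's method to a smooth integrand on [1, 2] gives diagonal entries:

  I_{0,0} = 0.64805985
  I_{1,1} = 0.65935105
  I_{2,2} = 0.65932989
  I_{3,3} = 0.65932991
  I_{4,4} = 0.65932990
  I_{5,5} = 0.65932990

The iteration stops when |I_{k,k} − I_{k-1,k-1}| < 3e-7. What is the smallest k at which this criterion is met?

|I_{1,1} − I_{0,0}| = 0.01129120 ≥ 3e-7
|I_{2,2} − I_{1,1}| = 0.00002116 ≥ 3e-7
|I_{3,3} − I_{2,2}| = 0.00000002 < 3e-7

k = 3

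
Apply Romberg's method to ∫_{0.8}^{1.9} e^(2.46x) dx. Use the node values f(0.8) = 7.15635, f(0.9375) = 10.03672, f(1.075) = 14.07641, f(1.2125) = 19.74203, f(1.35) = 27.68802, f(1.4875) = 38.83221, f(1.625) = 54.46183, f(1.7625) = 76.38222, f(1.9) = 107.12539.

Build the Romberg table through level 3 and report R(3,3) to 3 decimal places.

R(0,0) (trapezoid, 1 panel, h=1.1000): 62.85496
R(1,0) (trapezoid, 2 panels, h=0.5500): 46.65589
R(2,0) (trapezoid, 4 panels, h=0.2750): 42.17596
R(3,0) (trapezoid, 8 panels, h=0.1375): 41.02454
R(1,1) = 46.65589 + (46.65589 − 62.85496)/3 = 41.25620
R(2,1) = 42.17596 + (42.17596 − 46.65589)/3 = 40.68265
R(3,1) = 41.02454 + (41.02454 − 42.17596)/3 = 40.64073
R(2,2) = 40.68265 + (40.68265 − 41.25620)/15 = 40.64441
R(3,2) = 40.64073 + (40.64073 − 40.68265)/15 = 40.63794
R(3,3) = 40.63794 + (40.63794 − 40.64441)/63 = 40.63784

40.638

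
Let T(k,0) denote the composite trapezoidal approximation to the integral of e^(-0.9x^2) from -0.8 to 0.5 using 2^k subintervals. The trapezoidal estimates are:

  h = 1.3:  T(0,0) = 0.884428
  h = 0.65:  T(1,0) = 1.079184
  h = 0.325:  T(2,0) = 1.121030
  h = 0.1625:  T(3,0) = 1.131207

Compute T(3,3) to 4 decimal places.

Richardson extrapolation on the trapezoidal column (denominator 4−1=3):
T(1,1) = (4·1.079184 − 0.884428) / 3 = 1.144103
T(2,1) = 1.121030 + (1.121030 − 1.079184)/3 = 1.134979
T(3,1) = (4·1.131207 − 1.121030) / 3 = 1.134599
T(2,2) = (16·1.134979 − 1.144103) / 15 = 1.134371
T(3,2) = 1.134599 + (1.134599 − 1.134979)/15 = 1.134574
T(3,3) = (64·1.134574 − 1.134371) / 63 = 1.134577

1.1346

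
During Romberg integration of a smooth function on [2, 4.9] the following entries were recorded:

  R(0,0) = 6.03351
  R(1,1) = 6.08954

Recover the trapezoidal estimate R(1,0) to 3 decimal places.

From R(1,1) = (4·R(1,0) − R(0,0))/3, solve for R(1,0):
4·R(1,0) = 3·6.08954 + 6.03351 = 24.30213
R(1,0) = 6.07553

6.076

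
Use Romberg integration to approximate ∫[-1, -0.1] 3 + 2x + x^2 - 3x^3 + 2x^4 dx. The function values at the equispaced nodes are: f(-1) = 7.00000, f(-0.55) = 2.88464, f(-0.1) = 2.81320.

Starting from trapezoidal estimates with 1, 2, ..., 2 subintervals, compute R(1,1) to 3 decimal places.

3.203

R(0,0) (trapezoid, 1 panel, h=0.9000): 4.41594
R(1,0) (trapezoid, 2 panels, h=0.4500): 3.50606
R(1,1) = 3.50606 + (3.50606 − 4.41594)/3 = 3.20277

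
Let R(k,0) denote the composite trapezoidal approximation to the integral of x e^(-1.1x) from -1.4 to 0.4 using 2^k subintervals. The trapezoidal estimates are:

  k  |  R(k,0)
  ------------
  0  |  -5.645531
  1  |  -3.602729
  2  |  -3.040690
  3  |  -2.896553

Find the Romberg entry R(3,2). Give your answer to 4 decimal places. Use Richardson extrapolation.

-2.8482

Richardson extrapolation on the trapezoidal column (denominator 4−1=3):
R(2,1) = (4·(-3.040690) − (-3.602729)) / 3 = -2.853344
R(3,1) = -2.896553 + (-2.896553 − (-3.040690))/3 = -2.848507
R(3,2) = (16·(-2.848507) − (-2.853344)) / 15 = -2.848185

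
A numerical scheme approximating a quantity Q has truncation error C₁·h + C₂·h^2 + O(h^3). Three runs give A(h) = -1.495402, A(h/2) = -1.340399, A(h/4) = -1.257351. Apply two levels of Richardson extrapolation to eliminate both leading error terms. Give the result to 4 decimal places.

-1.1706

First eliminate the h term (factor 2^1 = 2):
  B₁ = (2·(-1.340399) − (-1.495402))/1 = -1.185396
  B₂ = (2·(-1.257351) − (-1.340399))/1 = -1.174303
Then eliminate the h^2 term (factor 2^2 = 4):
  (4·(-1.174303) − (-1.185396))/3 = -1.170605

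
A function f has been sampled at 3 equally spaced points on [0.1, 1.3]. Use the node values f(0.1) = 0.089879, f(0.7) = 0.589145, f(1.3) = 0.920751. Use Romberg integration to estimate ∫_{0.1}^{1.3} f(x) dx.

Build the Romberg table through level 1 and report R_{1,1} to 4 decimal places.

0.6734

R_{0,0} (trapezoid, 1 panel, h=1.2000): 0.606378
R_{1,0} (trapezoid, 2 panels, h=0.6000): 0.656676
R_{1,1} = 0.656676 + (0.656676 − 0.606378)/3 = 0.673442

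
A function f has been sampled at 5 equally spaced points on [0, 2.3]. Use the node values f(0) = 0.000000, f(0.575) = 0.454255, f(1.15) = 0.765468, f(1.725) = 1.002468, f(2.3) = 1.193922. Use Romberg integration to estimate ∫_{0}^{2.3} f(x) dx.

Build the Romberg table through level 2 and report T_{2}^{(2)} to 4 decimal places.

T_{0}^{(0)} (trapezoid, 1 panel, h=2.3000): 1.373010
T_{1}^{(0)} (trapezoid, 2 panels, h=1.1500): 1.566793
T_{2}^{(0)} (trapezoid, 4 panels, h=0.5750): 1.621012
T_{1}^{(1)} = 1.566793 + (1.566793 − 1.373010)/3 = 1.631387
T_{2}^{(1)} = 1.621012 + (1.621012 − 1.566793)/3 = 1.639085
T_{2}^{(2)} = 1.639085 + (1.639085 − 1.631387)/15 = 1.639598

1.6396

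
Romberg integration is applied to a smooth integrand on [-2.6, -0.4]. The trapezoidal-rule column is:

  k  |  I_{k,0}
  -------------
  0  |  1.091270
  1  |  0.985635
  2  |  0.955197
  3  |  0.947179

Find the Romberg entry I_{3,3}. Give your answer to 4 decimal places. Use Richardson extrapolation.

0.9445

Richardson extrapolation on the trapezoidal column (denominator 4−1=3):
I_{1,1} = 0.985635 + (0.985635 − 1.091270)/3 = 0.950423
I_{2,1} = (4·0.955197 − 0.985635) / 3 = 0.945051
I_{3,1} = (4·0.947179 − 0.955197) / 3 = 0.944506
I_{2,2} = (16·0.945051 − 0.950423) / 15 = 0.944693
I_{3,2} = (16·0.944506 − 0.945051) / 15 = 0.944470
I_{3,3} = (64·0.944470 − 0.944693) / 63 = 0.944466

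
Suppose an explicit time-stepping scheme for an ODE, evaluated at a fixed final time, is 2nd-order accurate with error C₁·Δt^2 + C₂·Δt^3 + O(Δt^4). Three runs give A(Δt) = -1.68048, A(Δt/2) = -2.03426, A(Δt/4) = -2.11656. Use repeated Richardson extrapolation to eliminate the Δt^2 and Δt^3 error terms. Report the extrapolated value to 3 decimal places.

First eliminate the Δt^2 term (factor 2^2 = 4):
  B₁ = (4·(-2.03426) − (-1.68048))/3 = -2.15219
  B₂ = (4·(-2.11656) − (-2.03426))/3 = -2.14399
Then eliminate the Δt^3 term (factor 2^3 = 8):
  (8·(-2.14399) − (-2.15219))/7 = -2.14282

-2.143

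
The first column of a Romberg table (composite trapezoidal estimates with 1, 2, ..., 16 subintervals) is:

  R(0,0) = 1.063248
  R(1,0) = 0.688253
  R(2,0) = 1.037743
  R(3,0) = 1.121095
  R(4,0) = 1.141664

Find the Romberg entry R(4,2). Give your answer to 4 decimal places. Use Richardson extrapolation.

1.1485

Richardson extrapolation on the trapezoidal column (denominator 4−1=3):
R(3,1) = 1.121095 + (1.121095 − 1.037743)/3 = 1.148879
R(4,1) = 1.141664 + (1.141664 − 1.121095)/3 = 1.148520
R(4,2) = 1.148520 + (1.148520 − 1.148879)/15 = 1.148496
(Column j=1 coincides with Simpson's rule on the same nodes.)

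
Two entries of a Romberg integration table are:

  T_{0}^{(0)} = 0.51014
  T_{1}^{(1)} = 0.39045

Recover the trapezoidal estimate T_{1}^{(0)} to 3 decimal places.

0.420

From T_{1}^{(1)} = (4·T_{1}^{(0)} − T_{0}^{(0)})/3, solve for T_{1}^{(0)}:
4·T_{1}^{(0)} = 3·0.39045 + 0.51014 = 1.68149
T_{1}^{(0)} = 0.42037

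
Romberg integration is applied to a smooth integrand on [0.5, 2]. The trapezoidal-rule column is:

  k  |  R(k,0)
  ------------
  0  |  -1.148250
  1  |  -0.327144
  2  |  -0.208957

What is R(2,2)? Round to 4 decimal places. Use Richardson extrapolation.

Richardson extrapolation on the trapezoidal column (denominator 4−1=3):
R(1,1) = (4·(-0.327144) − (-1.148250)) / 3 = -0.053442
R(2,1) = (4·(-0.208957) − (-0.327144)) / 3 = -0.169561
R(2,2) = -0.169561 + (-0.169561 − (-0.053442))/15 = -0.177302

-0.1773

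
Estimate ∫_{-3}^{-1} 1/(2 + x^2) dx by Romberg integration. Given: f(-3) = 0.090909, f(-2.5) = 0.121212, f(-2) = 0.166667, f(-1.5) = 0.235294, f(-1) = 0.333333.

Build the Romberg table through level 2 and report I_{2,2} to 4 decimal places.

I_{0,0} (trapezoid, 1 panel, h=2.0000): 0.424242
I_{1,0} (trapezoid, 2 panels, h=1.0000): 0.378788
I_{2,0} (trapezoid, 4 panels, h=0.5000): 0.367647
I_{1,1} = 0.378788 + (0.378788 − 0.424242)/3 = 0.363637
I_{2,1} = 0.367647 + (0.367647 − 0.378788)/3 = 0.363933
I_{2,2} = 0.363933 + (0.363933 − 0.363637)/15 = 0.363953

0.3640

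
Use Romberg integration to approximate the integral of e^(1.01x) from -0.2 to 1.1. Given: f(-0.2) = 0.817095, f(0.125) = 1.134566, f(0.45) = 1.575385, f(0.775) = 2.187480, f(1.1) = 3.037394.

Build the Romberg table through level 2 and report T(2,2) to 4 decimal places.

2.1983

T(0,0) (trapezoid, 1 panel, h=1.3000): 2.505418
T(1,0) (trapezoid, 2 panels, h=0.6500): 2.276709
T(2,0) (trapezoid, 4 panels, h=0.3250): 2.218020
T(1,1) = 2.276709 + (2.276709 − 2.505418)/3 = 2.200473
T(2,1) = 2.218020 + (2.218020 − 2.276709)/3 = 2.198457
T(2,2) = 2.198457 + (2.198457 − 2.200473)/15 = 2.198323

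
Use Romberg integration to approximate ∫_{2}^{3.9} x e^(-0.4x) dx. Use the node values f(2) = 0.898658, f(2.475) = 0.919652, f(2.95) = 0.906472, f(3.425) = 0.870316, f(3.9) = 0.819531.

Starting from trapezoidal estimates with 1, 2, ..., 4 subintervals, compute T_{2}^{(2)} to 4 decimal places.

T_{0}^{(0)} (trapezoid, 1 panel, h=1.9000): 1.632280
T_{1}^{(0)} (trapezoid, 2 panels, h=0.9500): 1.677288
T_{2}^{(0)} (trapezoid, 4 panels, h=0.4750): 1.688879
T_{1}^{(1)} = 1.677288 + (1.677288 − 1.632280)/3 = 1.692291
T_{2}^{(1)} = 1.688879 + (1.688879 − 1.677288)/3 = 1.692743
T_{2}^{(2)} = 1.692743 + (1.692743 − 1.692291)/15 = 1.692773

1.6928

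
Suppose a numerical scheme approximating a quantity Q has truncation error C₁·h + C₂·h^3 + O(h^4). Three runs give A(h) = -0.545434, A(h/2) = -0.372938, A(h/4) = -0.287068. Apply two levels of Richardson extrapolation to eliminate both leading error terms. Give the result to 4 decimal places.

First eliminate the h term (factor 2^1 = 2):
  B₁ = (2·(-0.372938) − (-0.545434))/1 = -0.200442
  B₂ = (2·(-0.287068) − (-0.372938))/1 = -0.201198
Then eliminate the h^3 term (factor 2^3 = 8):
  (8·(-0.201198) − (-0.200442))/7 = -0.201306

-0.2013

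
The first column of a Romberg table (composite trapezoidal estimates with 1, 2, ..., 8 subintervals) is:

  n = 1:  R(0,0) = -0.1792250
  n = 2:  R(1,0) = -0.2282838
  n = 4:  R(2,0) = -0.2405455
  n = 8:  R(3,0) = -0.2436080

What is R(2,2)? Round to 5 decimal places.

R(1,1) = -0.2282838 + (-0.2282838 − (-0.1792250))/3 = -0.2446367
R(2,1) = -0.2405455 + (-0.2405455 − (-0.2282838))/3 = -0.2446327
R(2,2) = -0.2446327 + (-0.2446327 − (-0.2446367))/15 = -0.2446324

-0.24463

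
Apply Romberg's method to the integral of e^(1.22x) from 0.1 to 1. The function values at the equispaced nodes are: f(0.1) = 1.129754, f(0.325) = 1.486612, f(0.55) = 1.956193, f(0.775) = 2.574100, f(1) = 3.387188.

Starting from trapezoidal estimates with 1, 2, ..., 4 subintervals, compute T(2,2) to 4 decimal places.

T(0,0) (trapezoid, 1 panel, h=0.9000): 2.032624
T(1,0) (trapezoid, 2 panels, h=0.4500): 1.896599
T(2,0) (trapezoid, 4 panels, h=0.2250): 1.861960
T(1,1) = 1.896599 + (1.896599 − 2.032624)/3 = 1.851257
T(2,1) = 1.861960 + (1.861960 − 1.896599)/3 = 1.850414
T(2,2) = 1.850414 + (1.850414 − 1.851257)/15 = 1.850358

1.8504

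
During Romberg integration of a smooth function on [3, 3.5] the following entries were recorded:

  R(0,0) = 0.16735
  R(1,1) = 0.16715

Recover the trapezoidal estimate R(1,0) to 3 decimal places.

From R(1,1) = (4·R(1,0) − R(0,0))/3, solve for R(1,0):
4·R(1,0) = 3·0.16715 + 0.16735 = 0.66880
R(1,0) = 0.16720

0.167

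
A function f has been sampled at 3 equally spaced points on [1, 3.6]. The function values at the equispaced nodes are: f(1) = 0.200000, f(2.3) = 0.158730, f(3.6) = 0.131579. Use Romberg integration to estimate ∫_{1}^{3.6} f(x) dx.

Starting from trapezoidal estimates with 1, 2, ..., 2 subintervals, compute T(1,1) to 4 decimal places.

0.4188

T(0,0) (trapezoid, 1 panel, h=2.6000): 0.431053
T(1,0) (trapezoid, 2 panels, h=1.3000): 0.421875
T(1,1) = 0.421875 + (0.421875 − 0.431053)/3 = 0.418816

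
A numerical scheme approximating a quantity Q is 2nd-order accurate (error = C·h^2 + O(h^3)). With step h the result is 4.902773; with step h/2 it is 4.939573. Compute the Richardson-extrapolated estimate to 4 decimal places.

4.9518

Extrapolated value = (4·A(h/2) − A(h)) / (4 − 1)
= (4·4.939573 − 4.902773) / 3
= 14.855519 / 3 = 4.951840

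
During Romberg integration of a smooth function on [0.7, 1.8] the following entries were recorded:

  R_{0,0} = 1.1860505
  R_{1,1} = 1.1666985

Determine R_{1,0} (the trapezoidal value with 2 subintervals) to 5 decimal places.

1.17154

From R_{1,1} = (4·R_{1,0} − R_{0,0})/3, solve for R_{1,0}:
4·R_{1,0} = 3·1.1666985 + 1.1860505 = 4.6861460
R_{1,0} = 1.1715365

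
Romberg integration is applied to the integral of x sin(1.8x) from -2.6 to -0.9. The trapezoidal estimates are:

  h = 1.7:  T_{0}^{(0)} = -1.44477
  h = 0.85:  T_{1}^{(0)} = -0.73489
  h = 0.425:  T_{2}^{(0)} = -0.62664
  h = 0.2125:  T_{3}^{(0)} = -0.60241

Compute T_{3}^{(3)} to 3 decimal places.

-0.595

T_{1}^{(1)} = (4·(-0.73489) − (-1.44477)) / 3 = -0.49826
T_{2}^{(1)} = (4·(-0.62664) − (-0.73489)) / 3 = -0.59056
T_{3}^{(1)} = (4·(-0.60241) − (-0.62664)) / 3 = -0.59433
T_{2}^{(2)} = (16·(-0.59056) − (-0.49826)) / 15 = -0.59671
T_{3}^{(2)} = -0.59433 + (-0.59433 − (-0.59056))/15 = -0.59458
T_{3}^{(3)} = -0.59458 + (-0.59458 − (-0.59671))/63 = -0.59455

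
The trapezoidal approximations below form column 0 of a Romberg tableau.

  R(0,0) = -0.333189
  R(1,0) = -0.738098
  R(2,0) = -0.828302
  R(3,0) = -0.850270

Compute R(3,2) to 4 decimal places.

-0.8575

R(2,1) = -0.828302 + (-0.828302 − (-0.738098))/3 = -0.858370
R(3,1) = (4·(-0.850270) − (-0.828302)) / 3 = -0.857593
R(3,2) = (16·(-0.857593) − (-0.858370)) / 15 = -0.857541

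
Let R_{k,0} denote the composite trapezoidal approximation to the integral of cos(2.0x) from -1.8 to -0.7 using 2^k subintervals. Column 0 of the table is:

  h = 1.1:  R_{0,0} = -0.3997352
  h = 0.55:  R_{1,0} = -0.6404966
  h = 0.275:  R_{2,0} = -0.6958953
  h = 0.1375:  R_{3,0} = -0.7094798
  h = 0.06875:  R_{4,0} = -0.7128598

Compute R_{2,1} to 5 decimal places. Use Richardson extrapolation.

Richardson extrapolation on the trapezoidal column (denominator 4−1=3):
R_{2,1} = -0.6958953 + (-0.6958953 − (-0.6404966))/3 = -0.7143615

-0.71436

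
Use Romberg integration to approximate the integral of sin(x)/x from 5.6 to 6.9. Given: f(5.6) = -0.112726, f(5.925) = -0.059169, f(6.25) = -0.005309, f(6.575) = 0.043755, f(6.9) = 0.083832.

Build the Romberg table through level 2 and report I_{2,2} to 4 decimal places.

I_{0,0} (trapezoid, 1 panel, h=1.3000): -0.018781
I_{1,0} (trapezoid, 2 panels, h=0.6500): -0.012841
I_{2,0} (trapezoid, 4 panels, h=0.3250): -0.011430
I_{1,1} = -0.012841 + (-0.012841 − (-0.018781))/3 = -0.010861
I_{2,1} = -0.011430 + (-0.011430 − (-0.012841))/3 = -0.010960
I_{2,2} = -0.010960 + (-0.010960 − (-0.010861))/15 = -0.010967

-0.0110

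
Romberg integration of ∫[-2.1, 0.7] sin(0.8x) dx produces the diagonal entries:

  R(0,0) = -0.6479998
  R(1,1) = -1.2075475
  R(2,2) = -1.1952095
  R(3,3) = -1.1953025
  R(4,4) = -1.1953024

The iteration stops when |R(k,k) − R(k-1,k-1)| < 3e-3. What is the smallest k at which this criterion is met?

k = 3

|R(1,1) − R(0,0)| = 0.5595477 ≥ 3e-3
|R(2,2) − R(1,1)| = 0.0123380 ≥ 3e-3
|R(3,3) − R(2,2)| = 0.0000930 < 3e-3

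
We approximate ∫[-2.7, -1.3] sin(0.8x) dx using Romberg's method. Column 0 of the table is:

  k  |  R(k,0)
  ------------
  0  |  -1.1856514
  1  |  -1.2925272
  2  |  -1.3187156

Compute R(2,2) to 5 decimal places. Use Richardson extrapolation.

-1.32740

Richardson extrapolation on the trapezoidal column (denominator 4−1=3):
R(1,1) = -1.2925272 + (-1.2925272 − (-1.1856514))/3 = -1.3281525
R(2,1) = (4·(-1.3187156) − (-1.2925272)) / 3 = -1.3274451
R(2,2) = (16·(-1.3274451) − (-1.3281525)) / 15 = -1.3273979
(Column j=1 coincides with Simpson's rule on the same nodes.)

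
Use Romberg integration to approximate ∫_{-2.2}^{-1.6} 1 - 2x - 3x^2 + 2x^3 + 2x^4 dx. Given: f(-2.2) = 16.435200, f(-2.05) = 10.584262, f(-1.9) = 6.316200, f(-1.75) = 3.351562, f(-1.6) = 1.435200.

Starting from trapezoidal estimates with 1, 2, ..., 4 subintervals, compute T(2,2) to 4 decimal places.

T(0,0) (trapezoid, 1 panel, h=0.6000): 5.361120
T(1,0) (trapezoid, 2 panels, h=0.3000): 4.575420
T(2,0) (trapezoid, 4 panels, h=0.1500): 4.378084
T(1,1) = 4.575420 + (4.575420 − 5.361120)/3 = 4.313520
T(2,1) = 4.378084 + (4.378084 − 4.575420)/3 = 4.312305
T(2,2) = 4.312305 + (4.312305 − 4.313520)/15 = 4.312224

4.3122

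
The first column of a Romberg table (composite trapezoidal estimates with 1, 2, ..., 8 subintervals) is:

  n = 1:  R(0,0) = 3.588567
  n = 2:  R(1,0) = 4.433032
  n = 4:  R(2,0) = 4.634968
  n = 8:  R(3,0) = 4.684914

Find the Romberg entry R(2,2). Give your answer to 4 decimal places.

R(1,1) = 4.433032 + (4.433032 − 3.588567)/3 = 4.714520
R(2,1) = 4.634968 + (4.634968 − 4.433032)/3 = 4.702280
R(2,2) = 4.702280 + (4.702280 − 4.714520)/15 = 4.701464
(Column j=1 coincides with Simpson's rule on the same nodes.)

4.7015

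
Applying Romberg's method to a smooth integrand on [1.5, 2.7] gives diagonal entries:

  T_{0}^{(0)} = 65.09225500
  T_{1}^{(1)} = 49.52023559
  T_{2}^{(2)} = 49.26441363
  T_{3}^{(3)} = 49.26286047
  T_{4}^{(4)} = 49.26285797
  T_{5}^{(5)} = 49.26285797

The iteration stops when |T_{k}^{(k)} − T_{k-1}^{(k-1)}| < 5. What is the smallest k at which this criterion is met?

k = 2

|T_{1}^{(1)} − T_{0}^{(0)}| = 15.57201941 ≥ 5
|T_{2}^{(2)} − T_{1}^{(1)}| = 0.25582196 < 5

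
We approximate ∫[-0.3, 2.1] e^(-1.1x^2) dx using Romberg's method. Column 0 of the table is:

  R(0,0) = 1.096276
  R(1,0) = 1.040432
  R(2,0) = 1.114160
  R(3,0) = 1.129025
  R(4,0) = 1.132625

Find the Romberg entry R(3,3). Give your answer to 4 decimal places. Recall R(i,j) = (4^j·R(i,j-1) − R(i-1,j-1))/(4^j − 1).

Richardson extrapolation on the trapezoidal column (denominator 4−1=3):
R(1,1) = (4·1.040432 − 1.096276) / 3 = 1.021817
R(2,1) = (4·1.114160 − 1.040432) / 3 = 1.138736
R(3,1) = (4·1.129025 − 1.114160) / 3 = 1.133980
R(2,2) = (16·1.138736 − 1.021817) / 15 = 1.146531
R(3,2) = 1.133980 + (1.133980 − 1.138736)/15 = 1.133663
R(3,3) = (64·1.133663 − 1.146531) / 63 = 1.133459

1.1335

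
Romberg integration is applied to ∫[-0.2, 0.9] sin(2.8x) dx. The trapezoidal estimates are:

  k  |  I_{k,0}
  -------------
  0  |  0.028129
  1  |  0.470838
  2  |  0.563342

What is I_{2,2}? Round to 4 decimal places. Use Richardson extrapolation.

I_{1,1} = (4·0.470838 − 0.028129) / 3 = 0.618408
I_{2,1} = 0.563342 + (0.563342 − 0.470838)/3 = 0.594177
I_{2,2} = 0.594177 + (0.594177 − 0.618408)/15 = 0.592562

0.5926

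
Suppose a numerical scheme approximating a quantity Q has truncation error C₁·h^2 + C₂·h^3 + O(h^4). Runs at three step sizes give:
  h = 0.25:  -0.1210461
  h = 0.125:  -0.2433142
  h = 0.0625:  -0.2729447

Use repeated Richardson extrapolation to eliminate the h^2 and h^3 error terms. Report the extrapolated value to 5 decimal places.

-0.28264

First eliminate the h^2 term (factor 2^2 = 4):
  B₁ = (4·(-0.2433142) − (-0.1210461))/3 = -0.2840702
  B₂ = (4·(-0.2729447) − (-0.2433142))/3 = -0.2828215
Then eliminate the h^3 term (factor 2^3 = 8):
  (8·(-0.2828215) − (-0.2840702))/7 = -0.2826431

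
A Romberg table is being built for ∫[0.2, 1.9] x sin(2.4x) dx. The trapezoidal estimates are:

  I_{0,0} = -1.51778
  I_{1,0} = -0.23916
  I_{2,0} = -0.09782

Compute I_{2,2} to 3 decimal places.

I_{1,1} = -0.23916 + (-0.23916 − (-1.51778))/3 = 0.18705
I_{2,1} = -0.09782 + (-0.09782 − (-0.23916))/3 = -0.05071
I_{2,2} = (16·(-0.05071) − 0.18705) / 15 = -0.06656

-0.067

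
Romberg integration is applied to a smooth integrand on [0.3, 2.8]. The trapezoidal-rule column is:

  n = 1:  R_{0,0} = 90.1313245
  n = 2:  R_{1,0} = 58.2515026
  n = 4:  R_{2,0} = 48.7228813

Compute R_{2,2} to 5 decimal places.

Richardson extrapolation on the trapezoidal column (denominator 4−1=3):
R_{1,1} = 58.2515026 + (58.2515026 − 90.1313245)/3 = 47.6248953
R_{2,1} = 48.7228813 + (48.7228813 − 58.2515026)/3 = 45.5466742
R_{2,2} = 45.5466742 + (45.5466742 − 47.6248953)/15 = 45.4081261

45.40813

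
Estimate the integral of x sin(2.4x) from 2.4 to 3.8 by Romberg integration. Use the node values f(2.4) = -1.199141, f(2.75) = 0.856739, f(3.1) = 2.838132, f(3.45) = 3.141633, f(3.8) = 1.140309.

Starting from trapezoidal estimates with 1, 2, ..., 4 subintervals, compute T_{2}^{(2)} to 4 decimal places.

T_{0}^{(0)} (trapezoid, 1 panel, h=1.4000): -0.041182
T_{1}^{(0)} (trapezoid, 2 panels, h=0.7000): 1.966101
T_{2}^{(0)} (trapezoid, 4 panels, h=0.3500): 2.382481
T_{1}^{(1)} = 1.966101 + (1.966101 − (-0.041182))/3 = 2.635195
T_{2}^{(1)} = 2.382481 + (2.382481 − 1.966101)/3 = 2.521274
T_{2}^{(2)} = 2.521274 + (2.521274 − 2.635195)/15 = 2.513679

2.5137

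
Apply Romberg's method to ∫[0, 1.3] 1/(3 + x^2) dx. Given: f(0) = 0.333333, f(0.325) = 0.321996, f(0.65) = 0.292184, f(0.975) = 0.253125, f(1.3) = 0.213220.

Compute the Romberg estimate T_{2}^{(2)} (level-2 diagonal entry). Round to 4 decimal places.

0.3717

T_{0}^{(0)} (trapezoid, 1 panel, h=1.3000): 0.355259
T_{1}^{(0)} (trapezoid, 2 panels, h=0.6500): 0.367549
T_{2}^{(0)} (trapezoid, 4 panels, h=0.3250): 0.370689
T_{1}^{(1)} = 0.367549 + (0.367549 − 0.355259)/3 = 0.371646
T_{2}^{(1)} = 0.370689 + (0.370689 − 0.367549)/3 = 0.371736
T_{2}^{(2)} = 0.371736 + (0.371736 − 0.371646)/15 = 0.371742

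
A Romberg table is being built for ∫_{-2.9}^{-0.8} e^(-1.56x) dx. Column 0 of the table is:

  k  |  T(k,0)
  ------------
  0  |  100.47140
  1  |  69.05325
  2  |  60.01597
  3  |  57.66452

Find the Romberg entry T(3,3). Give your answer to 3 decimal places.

56.872

Richardson extrapolation on the trapezoidal column (denominator 4−1=3):
T(1,1) = 69.05325 + (69.05325 − 100.47140)/3 = 58.58053
T(2,1) = 60.01597 + (60.01597 − 69.05325)/3 = 57.00354
T(3,1) = 57.66452 + (57.66452 − 60.01597)/3 = 56.88070
T(2,2) = (16·57.00354 − 58.58053) / 15 = 56.89841
T(3,2) = 56.88070 + (56.88070 − 57.00354)/15 = 56.87251
T(3,3) = 56.87251 + (56.87251 − 56.89841)/63 = 56.87210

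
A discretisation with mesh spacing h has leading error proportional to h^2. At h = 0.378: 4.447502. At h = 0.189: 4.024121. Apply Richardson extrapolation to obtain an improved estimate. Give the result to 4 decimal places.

3.8830

The leading error scales as h^2; refining by a factor of 2 reduces it by 2^2 = 4.
Extrapolated value = (4·A(h/2) − A(h)) / (4 − 1)
= (4·4.024121 − 4.447502) / 3
= 11.648982 / 3 = 3.882994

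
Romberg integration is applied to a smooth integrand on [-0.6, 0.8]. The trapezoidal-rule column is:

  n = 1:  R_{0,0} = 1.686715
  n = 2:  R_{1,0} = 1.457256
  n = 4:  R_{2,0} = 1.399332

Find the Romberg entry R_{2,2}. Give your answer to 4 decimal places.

1.3800

R_{1,1} = 1.457256 + (1.457256 − 1.686715)/3 = 1.380770
R_{2,1} = 1.399332 + (1.399332 − 1.457256)/3 = 1.380024
R_{2,2} = 1.380024 + (1.380024 − 1.380770)/15 = 1.379974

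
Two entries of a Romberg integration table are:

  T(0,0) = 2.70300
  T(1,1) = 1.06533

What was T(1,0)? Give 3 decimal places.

From T(1,1) = (4·T(1,0) − T(0,0))/3, solve for T(1,0):
4·T(1,0) = 3·1.06533 + 2.70300 = 5.89899
T(1,0) = 1.47475

1.475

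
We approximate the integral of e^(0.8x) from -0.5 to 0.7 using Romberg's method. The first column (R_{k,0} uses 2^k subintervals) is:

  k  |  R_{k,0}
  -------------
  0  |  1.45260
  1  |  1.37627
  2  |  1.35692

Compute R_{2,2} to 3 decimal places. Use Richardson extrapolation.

R_{1,1} = 1.37627 + (1.37627 − 1.45260)/3 = 1.35083
R_{2,1} = 1.35692 + (1.35692 − 1.37627)/3 = 1.35047
R_{2,2} = (16·1.35047 − 1.35083) / 15 = 1.35045

1.350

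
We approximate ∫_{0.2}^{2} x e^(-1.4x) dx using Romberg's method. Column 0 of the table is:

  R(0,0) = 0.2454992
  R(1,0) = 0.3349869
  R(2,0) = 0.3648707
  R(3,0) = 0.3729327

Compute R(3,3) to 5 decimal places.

0.37568

R(1,1) = (4·0.3349869 − 0.2454992) / 3 = 0.3648161
R(2,1) = (4·0.3648707 − 0.3349869) / 3 = 0.3748320
R(3,1) = 0.3729327 + (0.3729327 − 0.3648707)/3 = 0.3756200
R(2,2) = (16·0.3748320 − 0.3648161) / 15 = 0.3754997
R(3,2) = (16·0.3756200 − 0.3748320) / 15 = 0.3756725
R(3,3) = (64·0.3756725 − 0.3754997) / 63 = 0.3756752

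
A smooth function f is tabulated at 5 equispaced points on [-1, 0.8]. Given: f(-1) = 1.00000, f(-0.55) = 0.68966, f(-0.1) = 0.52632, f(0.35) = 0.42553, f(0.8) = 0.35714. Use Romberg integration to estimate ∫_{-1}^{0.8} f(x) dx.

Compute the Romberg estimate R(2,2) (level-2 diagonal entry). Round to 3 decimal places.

R(0,0) (trapezoid, 1 panel, h=1.8000): 1.22143
R(1,0) (trapezoid, 2 panels, h=0.9000): 1.08440
R(2,0) (trapezoid, 4 panels, h=0.4500): 1.04404
R(1,1) = 1.08440 + (1.08440 − 1.22143)/3 = 1.03872
R(2,1) = 1.04404 + (1.04404 − 1.08440)/3 = 1.03059
R(2,2) = 1.03059 + (1.03059 − 1.03872)/15 = 1.03005

1.030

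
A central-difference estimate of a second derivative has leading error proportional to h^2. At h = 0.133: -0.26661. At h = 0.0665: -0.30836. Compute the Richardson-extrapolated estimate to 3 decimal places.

Extrapolated value = (4·A(h/2) − A(h)) / (4 − 1)
= (4·(-0.30836) − (-0.26661)) / 3
= -0.96683 / 3 = -0.32228

-0.322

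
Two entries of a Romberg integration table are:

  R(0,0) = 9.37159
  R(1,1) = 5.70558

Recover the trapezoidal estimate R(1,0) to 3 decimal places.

6.622

From R(1,1) = (4·R(1,0) − R(0,0))/3, solve for R(1,0):
4·R(1,0) = 3·5.70558 + 9.37159 = 26.48833
R(1,0) = 6.62208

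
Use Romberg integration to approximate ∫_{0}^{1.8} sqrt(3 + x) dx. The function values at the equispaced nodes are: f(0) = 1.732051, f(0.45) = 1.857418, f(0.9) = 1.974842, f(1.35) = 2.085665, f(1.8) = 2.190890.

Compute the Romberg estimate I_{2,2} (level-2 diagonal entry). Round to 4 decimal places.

3.5467

I_{0,0} (trapezoid, 1 panel, h=1.8000): 3.530647
I_{1,0} (trapezoid, 2 panels, h=0.9000): 3.542681
I_{2,0} (trapezoid, 4 panels, h=0.4500): 3.545728
I_{1,1} = 3.542681 + (3.542681 − 3.530647)/3 = 3.546692
I_{2,1} = 3.545728 + (3.545728 − 3.542681)/3 = 3.546744
I_{2,2} = 3.546744 + (3.546744 − 3.546692)/15 = 3.546747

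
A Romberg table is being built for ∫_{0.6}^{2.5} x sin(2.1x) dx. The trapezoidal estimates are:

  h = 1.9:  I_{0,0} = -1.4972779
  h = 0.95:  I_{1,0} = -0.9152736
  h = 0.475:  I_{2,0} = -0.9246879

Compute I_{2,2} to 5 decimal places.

-0.94160

I_{1,1} = (4·(-0.9152736) − (-1.4972779)) / 3 = -0.7212722
I_{2,1} = -0.9246879 + (-0.9246879 − (-0.9152736))/3 = -0.9278260
I_{2,2} = (16·(-0.9278260) − (-0.7212722)) / 15 = -0.9415963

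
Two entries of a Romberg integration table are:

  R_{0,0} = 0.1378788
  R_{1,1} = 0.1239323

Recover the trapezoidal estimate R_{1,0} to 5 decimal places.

0.12742

From R_{1,1} = (4·R_{1,0} − R_{0,0})/3, solve for R_{1,0}:
4·R_{1,0} = 3·0.1239323 + 0.1378788 = 0.5096757
R_{1,0} = 0.1274189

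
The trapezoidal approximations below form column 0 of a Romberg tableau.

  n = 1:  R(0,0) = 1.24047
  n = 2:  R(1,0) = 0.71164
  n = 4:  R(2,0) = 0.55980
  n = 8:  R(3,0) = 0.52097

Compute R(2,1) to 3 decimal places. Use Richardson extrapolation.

R(2,1) = 0.55980 + (0.55980 − 0.71164)/3 = 0.50919

0.509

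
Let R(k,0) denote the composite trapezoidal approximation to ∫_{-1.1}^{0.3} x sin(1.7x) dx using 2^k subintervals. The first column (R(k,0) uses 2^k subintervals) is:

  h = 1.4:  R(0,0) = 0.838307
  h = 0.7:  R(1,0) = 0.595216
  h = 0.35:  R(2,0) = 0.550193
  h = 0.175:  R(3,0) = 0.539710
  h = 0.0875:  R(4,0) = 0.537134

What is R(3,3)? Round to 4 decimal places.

0.5363

Richardson extrapolation on the trapezoidal column (denominator 4−1=3):
R(1,1) = (4·0.595216 − 0.838307) / 3 = 0.514186
R(2,1) = (4·0.550193 − 0.595216) / 3 = 0.535185
R(3,1) = (4·0.539710 − 0.550193) / 3 = 0.536216
R(2,2) = (16·0.535185 − 0.514186) / 15 = 0.536585
R(3,2) = (16·0.536216 − 0.535185) / 15 = 0.536285
R(3,3) = 0.536285 + (0.536285 − 0.536585)/63 = 0.536280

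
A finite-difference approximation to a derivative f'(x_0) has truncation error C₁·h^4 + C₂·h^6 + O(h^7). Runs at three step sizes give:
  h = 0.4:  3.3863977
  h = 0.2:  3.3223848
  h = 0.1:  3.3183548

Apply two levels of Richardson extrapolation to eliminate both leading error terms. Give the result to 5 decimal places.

3.31809

First eliminate the h^4 term (factor 2^4 = 16):
  B₁ = (16·3.3223848 − 3.3863977)/15 = 3.3181173
  B₂ = (16·3.3183548 − 3.3223848)/15 = 3.3180861
Then eliminate the h^6 term (factor 2^6 = 64):
  (64·3.3180861 − 3.3181173)/63 = 3.3180856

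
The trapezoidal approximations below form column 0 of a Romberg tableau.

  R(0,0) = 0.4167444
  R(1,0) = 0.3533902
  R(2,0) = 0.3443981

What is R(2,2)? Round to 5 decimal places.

R(1,1) = (4·0.3533902 − 0.4167444) / 3 = 0.3322721
R(2,1) = (4·0.3443981 − 0.3533902) / 3 = 0.3414007
R(2,2) = (16·0.3414007 − 0.3322721) / 15 = 0.3420093

0.34201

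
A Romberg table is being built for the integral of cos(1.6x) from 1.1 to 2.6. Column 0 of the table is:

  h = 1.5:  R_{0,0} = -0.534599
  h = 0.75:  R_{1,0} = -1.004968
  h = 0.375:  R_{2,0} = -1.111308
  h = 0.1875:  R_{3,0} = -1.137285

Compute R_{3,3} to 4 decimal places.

Richardson extrapolation on the trapezoidal column (denominator 4−1=3):
R_{1,1} = (4·(-1.004968) − (-0.534599)) / 3 = -1.161758
R_{2,1} = (4·(-1.111308) − (-1.004968)) / 3 = -1.146755
R_{3,1} = -1.137285 + (-1.137285 − (-1.111308))/3 = -1.145944
R_{2,2} = (16·(-1.146755) − (-1.161758)) / 15 = -1.145755
R_{3,2} = (16·(-1.145944) − (-1.146755)) / 15 = -1.145890
R_{3,3} = (64·(-1.145890) − (-1.145755)) / 63 = -1.145892

-1.1459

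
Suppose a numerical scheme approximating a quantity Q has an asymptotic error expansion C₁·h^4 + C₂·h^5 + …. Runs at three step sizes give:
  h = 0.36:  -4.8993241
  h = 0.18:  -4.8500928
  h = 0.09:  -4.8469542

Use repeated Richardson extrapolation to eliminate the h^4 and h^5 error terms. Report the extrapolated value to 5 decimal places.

First eliminate the h^4 term (factor 2^4 = 16):
  B₁ = (16·(-4.8500928) − (-4.8993241))/15 = -4.8468107
  B₂ = (16·(-4.8469542) − (-4.8500928))/15 = -4.8467450
Then eliminate the h^5 term (factor 2^5 = 32):
  (32·(-4.8467450) − (-4.8468107))/31 = -4.8467429

-4.84674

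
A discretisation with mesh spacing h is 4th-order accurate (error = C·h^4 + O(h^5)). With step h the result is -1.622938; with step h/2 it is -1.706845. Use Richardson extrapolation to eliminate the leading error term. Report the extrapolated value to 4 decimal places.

-1.7124

Extrapolated value = (16·A(h/2) − A(h)) / (16 − 1)
= (16·(-1.706845) − (-1.622938)) / 15
= -25.686582 / 15 = -1.712439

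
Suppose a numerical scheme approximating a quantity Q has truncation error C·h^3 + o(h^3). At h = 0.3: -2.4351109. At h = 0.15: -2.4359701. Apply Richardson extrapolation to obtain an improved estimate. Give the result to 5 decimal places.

-2.43609

Extrapolated value = (8·A(h/2) − A(h)) / (8 − 1)
= (8·(-2.4359701) − (-2.4351109)) / 7
= -17.0526499 / 7 = -2.4360928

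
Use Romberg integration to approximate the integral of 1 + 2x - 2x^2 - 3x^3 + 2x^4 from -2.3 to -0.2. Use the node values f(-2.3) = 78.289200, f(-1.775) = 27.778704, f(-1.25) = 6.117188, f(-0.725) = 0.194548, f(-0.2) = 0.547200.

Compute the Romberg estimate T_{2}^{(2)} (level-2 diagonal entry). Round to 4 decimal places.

35.4761

T_{0}^{(0)} (trapezoid, 1 panel, h=2.1000): 82.778220
T_{1}^{(0)} (trapezoid, 2 panels, h=1.0500): 47.812157
T_{2}^{(0)} (trapezoid, 4 panels, h=0.5250): 38.592036
T_{1}^{(1)} = 47.812157 + (47.812157 − 82.778220)/3 = 36.156803
T_{2}^{(1)} = 38.592036 + (38.592036 − 47.812157)/3 = 35.518662
T_{2}^{(2)} = 35.518662 + (35.518662 − 36.156803)/15 = 35.476119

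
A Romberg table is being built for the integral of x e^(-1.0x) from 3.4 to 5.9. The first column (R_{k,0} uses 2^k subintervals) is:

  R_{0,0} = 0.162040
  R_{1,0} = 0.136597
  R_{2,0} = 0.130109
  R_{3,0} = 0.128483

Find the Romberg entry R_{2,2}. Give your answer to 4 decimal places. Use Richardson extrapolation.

Richardson extrapolation on the trapezoidal column (denominator 4−1=3):
R_{1,1} = (4·0.136597 − 0.162040) / 3 = 0.128116
R_{2,1} = 0.130109 + (0.130109 − 0.136597)/3 = 0.127946
R_{2,2} = (16·0.127946 − 0.128116) / 15 = 0.127935

0.1279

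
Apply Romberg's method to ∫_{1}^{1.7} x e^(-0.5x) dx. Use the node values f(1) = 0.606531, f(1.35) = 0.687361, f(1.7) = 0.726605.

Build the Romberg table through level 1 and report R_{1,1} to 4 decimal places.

R_{0,0} (trapezoid, 1 panel, h=0.7000): 0.466598
R_{1,0} (trapezoid, 2 panels, h=0.3500): 0.473875
R_{1,1} = 0.473875 + (0.473875 − 0.466598)/3 = 0.476301

0.4763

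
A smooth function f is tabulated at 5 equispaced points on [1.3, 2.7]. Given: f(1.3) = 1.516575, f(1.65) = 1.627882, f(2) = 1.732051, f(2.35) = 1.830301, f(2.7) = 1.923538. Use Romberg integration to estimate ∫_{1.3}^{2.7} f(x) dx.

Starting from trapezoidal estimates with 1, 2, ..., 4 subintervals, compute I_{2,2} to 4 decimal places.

I_{0,0} (trapezoid, 1 panel, h=1.4000): 2.408079
I_{1,0} (trapezoid, 2 panels, h=0.7000): 2.416475
I_{2,0} (trapezoid, 4 panels, h=0.3500): 2.418602
I_{1,1} = 2.416475 + (2.416475 − 2.408079)/3 = 2.419274
I_{2,1} = 2.418602 + (2.418602 − 2.416475)/3 = 2.419311
I_{2,2} = 2.419311 + (2.419311 − 2.419274)/15 = 2.419313

2.4193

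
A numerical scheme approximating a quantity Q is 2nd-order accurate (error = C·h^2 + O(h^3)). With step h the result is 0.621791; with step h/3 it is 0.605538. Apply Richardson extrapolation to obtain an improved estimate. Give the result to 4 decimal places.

0.6035

Extrapolated value = (9·A(h/3) − A(h)) / (9 − 1)
= (9·0.605538 − 0.621791) / 8
= 4.828051 / 8 = 0.603506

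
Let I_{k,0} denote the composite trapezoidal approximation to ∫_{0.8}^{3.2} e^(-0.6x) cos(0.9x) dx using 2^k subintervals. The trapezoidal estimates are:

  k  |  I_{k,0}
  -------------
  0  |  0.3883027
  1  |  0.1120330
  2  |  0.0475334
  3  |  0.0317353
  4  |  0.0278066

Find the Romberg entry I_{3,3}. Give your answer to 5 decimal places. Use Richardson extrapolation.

0.02650

I_{1,1} = 0.1120330 + (0.1120330 − 0.3883027)/3 = 0.0199431
I_{2,1} = (4·0.0475334 − 0.1120330) / 3 = 0.0260335
I_{3,1} = 0.0317353 + (0.0317353 − 0.0475334)/3 = 0.0264693
I_{2,2} = (16·0.0260335 − 0.0199431) / 15 = 0.0264395
I_{3,2} = 0.0264693 + (0.0264693 − 0.0260335)/15 = 0.0264984
I_{3,3} = 0.0264984 + (0.0264984 − 0.0264395)/63 = 0.0264993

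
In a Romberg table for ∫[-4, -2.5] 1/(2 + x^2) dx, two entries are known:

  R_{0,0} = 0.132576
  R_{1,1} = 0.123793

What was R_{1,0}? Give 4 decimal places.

0.1260

From R_{1,1} = (4·R_{1,0} − R_{0,0})/3, solve for R_{1,0}:
4·R_{1,0} = 3·0.123793 + 0.132576 = 0.503955
R_{1,0} = 0.125989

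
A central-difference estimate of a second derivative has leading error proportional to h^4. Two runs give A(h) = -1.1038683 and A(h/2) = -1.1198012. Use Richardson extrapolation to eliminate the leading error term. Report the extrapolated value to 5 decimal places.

-1.12086

The leading error scales as h^4; refining by a factor of 2 reduces it by 2^4 = 16.
Extrapolated value = (16·A(h/2) − A(h)) / (16 − 1)
= (16·(-1.1198012) − (-1.1038683)) / 15
= -16.8129509 / 15 = -1.1208634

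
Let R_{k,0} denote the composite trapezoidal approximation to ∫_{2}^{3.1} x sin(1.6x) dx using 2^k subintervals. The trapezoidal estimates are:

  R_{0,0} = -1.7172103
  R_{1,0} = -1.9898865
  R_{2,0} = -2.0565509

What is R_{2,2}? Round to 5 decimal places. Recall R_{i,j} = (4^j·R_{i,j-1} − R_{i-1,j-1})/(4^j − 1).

Richardson extrapolation on the trapezoidal column (denominator 4−1=3):
R_{1,1} = -1.9898865 + (-1.9898865 − (-1.7172103))/3 = -2.0807786
R_{2,1} = -2.0565509 + (-2.0565509 − (-1.9898865))/3 = -2.0787724
R_{2,2} = (16·(-2.0787724) − (-2.0807786)) / 15 = -2.0786387

-2.07864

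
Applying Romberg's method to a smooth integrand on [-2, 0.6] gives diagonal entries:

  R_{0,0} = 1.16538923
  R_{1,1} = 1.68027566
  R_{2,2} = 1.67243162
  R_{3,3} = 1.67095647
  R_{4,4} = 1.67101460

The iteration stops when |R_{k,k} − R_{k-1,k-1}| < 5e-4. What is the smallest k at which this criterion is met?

k = 4

|R_{1,1} − R_{0,0}| = 0.51488643 ≥ 5e-4
|R_{2,2} − R_{1,1}| = 0.00784404 ≥ 5e-4
|R_{3,3} − R_{2,2}| = 0.00147515 ≥ 5e-4
|R_{4,4} − R_{3,3}| = 0.00005813 < 5e-4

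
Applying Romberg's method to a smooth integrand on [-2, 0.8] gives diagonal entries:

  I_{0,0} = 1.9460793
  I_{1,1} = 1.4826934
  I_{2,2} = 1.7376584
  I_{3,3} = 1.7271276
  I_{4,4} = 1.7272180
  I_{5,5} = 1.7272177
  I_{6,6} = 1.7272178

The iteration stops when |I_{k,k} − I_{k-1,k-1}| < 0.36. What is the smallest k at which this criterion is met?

|I_{1,1} − I_{0,0}| = 0.4633859 ≥ 0.36
|I_{2,2} − I_{1,1}| = 0.2549650 < 0.36

k = 2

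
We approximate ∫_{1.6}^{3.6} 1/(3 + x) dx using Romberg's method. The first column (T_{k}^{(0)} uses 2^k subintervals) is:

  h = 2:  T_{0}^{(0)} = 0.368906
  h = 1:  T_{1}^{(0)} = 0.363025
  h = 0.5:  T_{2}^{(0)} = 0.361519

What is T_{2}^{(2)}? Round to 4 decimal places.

0.3610

Richardson extrapolation on the trapezoidal column (denominator 4−1=3):
T_{1}^{(1)} = 0.363025 + (0.363025 − 0.368906)/3 = 0.361065
T_{2}^{(1)} = 0.361519 + (0.361519 − 0.363025)/3 = 0.361017
T_{2}^{(2)} = 0.361017 + (0.361017 − 0.361065)/15 = 0.361014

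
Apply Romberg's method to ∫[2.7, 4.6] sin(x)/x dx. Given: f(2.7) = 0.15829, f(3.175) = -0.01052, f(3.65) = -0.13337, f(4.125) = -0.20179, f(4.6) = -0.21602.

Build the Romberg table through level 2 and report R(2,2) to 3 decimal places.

R(0,0) (trapezoid, 1 panel, h=1.9000): -0.05484
R(1,0) (trapezoid, 2 panels, h=0.9500): -0.15412
R(2,0) (trapezoid, 4 panels, h=0.4750): -0.17791
R(1,1) = -0.15412 + (-0.15412 − (-0.05484))/3 = -0.18721
R(2,1) = -0.17791 + (-0.17791 − (-0.15412))/3 = -0.18584
R(2,2) = -0.18584 + (-0.18584 − (-0.18721))/15 = -0.18575

-0.186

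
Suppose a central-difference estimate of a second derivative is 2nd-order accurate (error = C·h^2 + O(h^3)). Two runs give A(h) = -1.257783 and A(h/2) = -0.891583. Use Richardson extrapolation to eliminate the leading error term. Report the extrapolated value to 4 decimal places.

The leading error scales as h^2; refining by a factor of 2 reduces it by 2^2 = 4.
Extrapolated value = (4·A(h/2) − A(h)) / (4 − 1)
= (4·(-0.891583) − (-1.257783)) / 3
= -2.308549 / 3 = -0.769516

-0.7695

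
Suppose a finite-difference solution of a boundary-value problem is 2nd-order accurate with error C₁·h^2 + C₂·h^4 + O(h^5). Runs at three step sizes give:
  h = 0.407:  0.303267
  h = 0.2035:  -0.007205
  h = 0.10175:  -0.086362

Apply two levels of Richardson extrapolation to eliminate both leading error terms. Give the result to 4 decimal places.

First eliminate the h^2 term (factor 2^2 = 4):
  B₁ = (4·(-0.007205) − 0.303267)/3 = -0.110696
  B₂ = (4·(-0.086362) − (-0.007205))/3 = -0.112748
Then eliminate the h^4 term (factor 2^4 = 16):
  (16·(-0.112748) − (-0.110696))/15 = -0.112885

-0.1129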